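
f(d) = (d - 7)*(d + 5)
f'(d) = 2*d - 2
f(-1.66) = -28.92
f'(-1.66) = -5.32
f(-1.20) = -31.16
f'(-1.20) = -4.40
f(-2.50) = -23.75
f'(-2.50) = -7.00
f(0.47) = -35.72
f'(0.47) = -1.06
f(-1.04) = -31.84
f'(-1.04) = -4.08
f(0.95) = -36.00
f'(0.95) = -0.10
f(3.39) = -30.29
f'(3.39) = 4.78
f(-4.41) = -6.73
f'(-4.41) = -10.82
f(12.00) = 85.00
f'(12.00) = 22.00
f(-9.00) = 64.00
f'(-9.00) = -20.00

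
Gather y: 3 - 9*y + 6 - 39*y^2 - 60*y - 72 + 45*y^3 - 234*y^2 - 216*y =45*y^3 - 273*y^2 - 285*y - 63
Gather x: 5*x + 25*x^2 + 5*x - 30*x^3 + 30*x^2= -30*x^3 + 55*x^2 + 10*x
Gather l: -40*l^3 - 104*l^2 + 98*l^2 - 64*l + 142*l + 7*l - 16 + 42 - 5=-40*l^3 - 6*l^2 + 85*l + 21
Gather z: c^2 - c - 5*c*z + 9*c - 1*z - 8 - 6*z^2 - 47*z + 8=c^2 + 8*c - 6*z^2 + z*(-5*c - 48)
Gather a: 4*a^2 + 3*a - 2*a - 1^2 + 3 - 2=4*a^2 + a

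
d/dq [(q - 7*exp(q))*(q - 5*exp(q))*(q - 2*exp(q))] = -14*q^2*exp(q) + 3*q^2 + 118*q*exp(2*q) - 28*q*exp(q) - 210*exp(3*q) + 59*exp(2*q)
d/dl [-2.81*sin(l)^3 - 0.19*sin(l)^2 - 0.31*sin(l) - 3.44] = (-0.38*sin(l) + 4.215*cos(2*l) - 4.525)*cos(l)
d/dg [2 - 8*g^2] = -16*g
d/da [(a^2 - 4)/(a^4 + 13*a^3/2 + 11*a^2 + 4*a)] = 2*(-4*a^3 + 3*a^2 + 36*a + 8)/(a^2*(4*a^4 + 36*a^3 + 97*a^2 + 72*a + 16))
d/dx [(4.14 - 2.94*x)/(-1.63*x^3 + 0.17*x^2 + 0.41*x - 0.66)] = (-9.5844*x^3 + 20.7444*x^2 - 1.4076*x + 0.243)/(2.6569*x^6 - 0.5542*x^5 - 1.3077*x^4 + 2.291*x^3 - 0.0563*x^2 - 0.5412*x + 0.4356)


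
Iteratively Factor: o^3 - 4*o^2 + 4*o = (o)*(o^2 - 4*o + 4) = o*(o - 2)*(o - 2)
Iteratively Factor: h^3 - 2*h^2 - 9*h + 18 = (h - 2)*(h^2 - 9) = (h - 2)*(h + 3)*(h - 3)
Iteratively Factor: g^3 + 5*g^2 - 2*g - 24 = (g - 2)*(g^2 + 7*g + 12) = (g - 2)*(g + 4)*(g + 3)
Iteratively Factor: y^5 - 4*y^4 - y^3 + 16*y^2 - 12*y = (y + 2)*(y^4 - 6*y^3 + 11*y^2 - 6*y) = y*(y + 2)*(y^3 - 6*y^2 + 11*y - 6) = y*(y - 2)*(y + 2)*(y^2 - 4*y + 3) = y*(y - 3)*(y - 2)*(y + 2)*(y - 1)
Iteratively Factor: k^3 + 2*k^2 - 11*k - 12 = (k - 3)*(k^2 + 5*k + 4) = (k - 3)*(k + 4)*(k + 1)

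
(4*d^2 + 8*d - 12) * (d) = 4*d^3 + 8*d^2 - 12*d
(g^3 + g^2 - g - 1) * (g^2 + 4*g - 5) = g^5 + 5*g^4 - 2*g^3 - 10*g^2 + g + 5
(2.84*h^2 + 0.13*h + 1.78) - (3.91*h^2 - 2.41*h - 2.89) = -1.07*h^2 + 2.54*h + 4.67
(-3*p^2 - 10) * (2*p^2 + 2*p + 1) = -6*p^4 - 6*p^3 - 23*p^2 - 20*p - 10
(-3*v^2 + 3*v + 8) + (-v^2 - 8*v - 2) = -4*v^2 - 5*v + 6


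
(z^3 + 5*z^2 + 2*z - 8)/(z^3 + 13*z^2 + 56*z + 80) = (z^2 + z - 2)/(z^2 + 9*z + 20)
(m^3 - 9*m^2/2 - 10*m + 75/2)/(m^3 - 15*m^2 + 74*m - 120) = (2*m^2 + m - 15)/(2*(m^2 - 10*m + 24))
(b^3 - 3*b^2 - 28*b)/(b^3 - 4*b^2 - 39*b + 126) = b*(b + 4)/(b^2 + 3*b - 18)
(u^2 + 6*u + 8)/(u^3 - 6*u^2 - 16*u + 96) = (u + 2)/(u^2 - 10*u + 24)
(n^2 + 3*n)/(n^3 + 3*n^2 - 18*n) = (n + 3)/(n^2 + 3*n - 18)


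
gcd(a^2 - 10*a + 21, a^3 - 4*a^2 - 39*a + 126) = a^2 - 10*a + 21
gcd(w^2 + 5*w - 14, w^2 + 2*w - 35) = w + 7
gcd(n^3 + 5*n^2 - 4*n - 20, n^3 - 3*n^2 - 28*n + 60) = n^2 + 3*n - 10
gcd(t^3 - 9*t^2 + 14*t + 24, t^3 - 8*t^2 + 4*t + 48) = t^2 - 10*t + 24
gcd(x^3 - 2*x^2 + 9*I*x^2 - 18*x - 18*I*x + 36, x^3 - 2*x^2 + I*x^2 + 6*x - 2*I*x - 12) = x^2 + x*(-2 + 3*I) - 6*I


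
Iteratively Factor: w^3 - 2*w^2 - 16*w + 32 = (w + 4)*(w^2 - 6*w + 8) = (w - 2)*(w + 4)*(w - 4)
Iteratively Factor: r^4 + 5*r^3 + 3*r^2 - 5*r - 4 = (r - 1)*(r^3 + 6*r^2 + 9*r + 4) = (r - 1)*(r + 1)*(r^2 + 5*r + 4) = (r - 1)*(r + 1)^2*(r + 4)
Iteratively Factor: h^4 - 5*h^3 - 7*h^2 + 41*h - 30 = (h - 5)*(h^3 - 7*h + 6) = (h - 5)*(h - 1)*(h^2 + h - 6) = (h - 5)*(h - 2)*(h - 1)*(h + 3)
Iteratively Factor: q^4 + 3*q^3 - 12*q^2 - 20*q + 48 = (q + 4)*(q^3 - q^2 - 8*q + 12) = (q - 2)*(q + 4)*(q^2 + q - 6) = (q - 2)^2*(q + 4)*(q + 3)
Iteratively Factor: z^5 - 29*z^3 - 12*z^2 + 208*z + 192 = (z - 4)*(z^4 + 4*z^3 - 13*z^2 - 64*z - 48) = (z - 4)^2*(z^3 + 8*z^2 + 19*z + 12) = (z - 4)^2*(z + 4)*(z^2 + 4*z + 3) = (z - 4)^2*(z + 1)*(z + 4)*(z + 3)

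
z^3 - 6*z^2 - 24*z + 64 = (z - 8)*(z - 2)*(z + 4)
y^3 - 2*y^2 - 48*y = y*(y - 8)*(y + 6)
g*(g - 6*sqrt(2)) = g^2 - 6*sqrt(2)*g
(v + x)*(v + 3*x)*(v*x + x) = v^3*x + 4*v^2*x^2 + v^2*x + 3*v*x^3 + 4*v*x^2 + 3*x^3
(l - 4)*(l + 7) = l^2 + 3*l - 28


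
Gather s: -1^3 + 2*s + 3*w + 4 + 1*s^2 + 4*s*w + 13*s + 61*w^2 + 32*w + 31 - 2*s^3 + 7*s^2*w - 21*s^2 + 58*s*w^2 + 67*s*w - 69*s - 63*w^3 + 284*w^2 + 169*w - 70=-2*s^3 + s^2*(7*w - 20) + s*(58*w^2 + 71*w - 54) - 63*w^3 + 345*w^2 + 204*w - 36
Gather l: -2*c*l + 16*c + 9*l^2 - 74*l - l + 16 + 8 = 16*c + 9*l^2 + l*(-2*c - 75) + 24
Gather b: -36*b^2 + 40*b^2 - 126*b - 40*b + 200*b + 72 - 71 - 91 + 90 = 4*b^2 + 34*b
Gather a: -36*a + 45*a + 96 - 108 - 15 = 9*a - 27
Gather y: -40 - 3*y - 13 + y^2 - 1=y^2 - 3*y - 54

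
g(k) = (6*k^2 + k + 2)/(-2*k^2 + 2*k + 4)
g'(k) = (4*k - 2)*(6*k^2 + k + 2)/(-2*k^2 + 2*k + 4)^2 + (12*k + 1)/(-2*k^2 + 2*k + 4) = 7*k*(k + 4)/(2*(k^4 - 2*k^3 - 3*k^2 + 4*k + 4))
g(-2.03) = -2.97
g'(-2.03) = -0.81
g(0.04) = 0.50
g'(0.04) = 0.14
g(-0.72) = 2.88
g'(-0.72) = -14.25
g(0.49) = 0.87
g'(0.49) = 1.52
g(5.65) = -4.10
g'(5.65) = 0.32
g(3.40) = -6.07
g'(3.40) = 2.32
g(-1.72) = -3.37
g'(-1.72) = -1.91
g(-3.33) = -2.63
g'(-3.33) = -0.05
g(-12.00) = -2.77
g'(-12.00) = 0.01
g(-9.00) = -2.72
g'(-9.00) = 0.02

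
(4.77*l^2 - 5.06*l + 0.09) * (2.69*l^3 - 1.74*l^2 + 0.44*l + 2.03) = 12.8313*l^5 - 21.9112*l^4 + 11.1453*l^3 + 7.3001*l^2 - 10.2322*l + 0.1827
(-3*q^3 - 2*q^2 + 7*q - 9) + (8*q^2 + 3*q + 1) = -3*q^3 + 6*q^2 + 10*q - 8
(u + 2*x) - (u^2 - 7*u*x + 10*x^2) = -u^2 + 7*u*x + u - 10*x^2 + 2*x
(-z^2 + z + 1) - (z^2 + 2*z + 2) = -2*z^2 - z - 1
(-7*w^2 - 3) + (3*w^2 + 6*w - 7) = -4*w^2 + 6*w - 10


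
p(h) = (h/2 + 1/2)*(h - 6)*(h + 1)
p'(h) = (h/2 + 1/2)*(h - 6) + (h/2 + 1/2)*(h + 1) + (h - 6)*(h + 1)/2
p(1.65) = -15.27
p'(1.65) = -8.02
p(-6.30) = -172.75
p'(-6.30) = 79.24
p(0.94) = -9.52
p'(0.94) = -7.93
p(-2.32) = -7.25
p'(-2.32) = 11.85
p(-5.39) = -109.75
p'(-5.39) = 59.64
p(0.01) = -3.06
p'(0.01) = -5.54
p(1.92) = -17.39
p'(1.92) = -7.65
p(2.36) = -20.55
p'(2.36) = -6.59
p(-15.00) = -2058.00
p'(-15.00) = 392.00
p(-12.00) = -1089.00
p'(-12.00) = 258.50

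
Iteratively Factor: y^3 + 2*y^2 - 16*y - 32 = (y - 4)*(y^2 + 6*y + 8) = (y - 4)*(y + 4)*(y + 2)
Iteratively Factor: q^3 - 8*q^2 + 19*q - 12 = (q - 3)*(q^2 - 5*q + 4) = (q - 4)*(q - 3)*(q - 1)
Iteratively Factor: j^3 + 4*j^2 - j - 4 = (j + 4)*(j^2 - 1) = (j + 1)*(j + 4)*(j - 1)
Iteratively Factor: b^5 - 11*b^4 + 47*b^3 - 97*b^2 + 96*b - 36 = (b - 2)*(b^4 - 9*b^3 + 29*b^2 - 39*b + 18) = (b - 3)*(b - 2)*(b^3 - 6*b^2 + 11*b - 6) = (b - 3)*(b - 2)^2*(b^2 - 4*b + 3) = (b - 3)^2*(b - 2)^2*(b - 1)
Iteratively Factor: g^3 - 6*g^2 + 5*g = (g - 1)*(g^2 - 5*g) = g*(g - 1)*(g - 5)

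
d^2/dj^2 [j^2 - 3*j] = 2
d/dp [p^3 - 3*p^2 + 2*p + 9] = 3*p^2 - 6*p + 2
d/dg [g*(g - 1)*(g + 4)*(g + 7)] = 4*g^3 + 30*g^2 + 34*g - 28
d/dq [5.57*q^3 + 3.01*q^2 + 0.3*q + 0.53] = 16.71*q^2 + 6.02*q + 0.3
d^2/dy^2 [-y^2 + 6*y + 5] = -2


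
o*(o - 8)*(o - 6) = o^3 - 14*o^2 + 48*o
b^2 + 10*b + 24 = (b + 4)*(b + 6)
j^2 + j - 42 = (j - 6)*(j + 7)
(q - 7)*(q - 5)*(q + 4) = q^3 - 8*q^2 - 13*q + 140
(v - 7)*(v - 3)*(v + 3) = v^3 - 7*v^2 - 9*v + 63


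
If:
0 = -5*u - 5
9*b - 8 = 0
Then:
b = 8/9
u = -1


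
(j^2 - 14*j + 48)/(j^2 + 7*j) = (j^2 - 14*j + 48)/(j*(j + 7))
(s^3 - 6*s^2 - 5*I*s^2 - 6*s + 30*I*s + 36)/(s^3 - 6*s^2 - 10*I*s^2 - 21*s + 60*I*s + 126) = (s - 2*I)/(s - 7*I)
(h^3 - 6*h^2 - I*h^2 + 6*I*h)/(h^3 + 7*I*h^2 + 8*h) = (h - 6)/(h + 8*I)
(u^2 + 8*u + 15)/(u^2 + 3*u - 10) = (u + 3)/(u - 2)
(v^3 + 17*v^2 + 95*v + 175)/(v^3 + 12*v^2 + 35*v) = (v + 5)/v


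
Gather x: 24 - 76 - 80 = -132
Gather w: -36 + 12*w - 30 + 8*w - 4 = 20*w - 70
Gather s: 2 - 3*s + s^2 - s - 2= s^2 - 4*s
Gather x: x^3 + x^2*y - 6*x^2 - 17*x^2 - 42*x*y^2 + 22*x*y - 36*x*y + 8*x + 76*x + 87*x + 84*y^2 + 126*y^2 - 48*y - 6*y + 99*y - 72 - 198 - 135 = x^3 + x^2*(y - 23) + x*(-42*y^2 - 14*y + 171) + 210*y^2 + 45*y - 405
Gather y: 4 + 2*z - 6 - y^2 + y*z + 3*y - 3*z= -y^2 + y*(z + 3) - z - 2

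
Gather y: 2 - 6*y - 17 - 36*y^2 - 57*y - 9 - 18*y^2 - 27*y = -54*y^2 - 90*y - 24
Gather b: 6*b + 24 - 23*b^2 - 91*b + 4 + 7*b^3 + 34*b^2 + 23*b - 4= 7*b^3 + 11*b^2 - 62*b + 24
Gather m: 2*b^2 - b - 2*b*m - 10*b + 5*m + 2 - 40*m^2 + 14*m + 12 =2*b^2 - 11*b - 40*m^2 + m*(19 - 2*b) + 14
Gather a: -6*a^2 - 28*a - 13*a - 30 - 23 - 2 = -6*a^2 - 41*a - 55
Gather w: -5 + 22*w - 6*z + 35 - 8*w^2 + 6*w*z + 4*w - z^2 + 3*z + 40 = -8*w^2 + w*(6*z + 26) - z^2 - 3*z + 70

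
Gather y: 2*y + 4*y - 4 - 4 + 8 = 6*y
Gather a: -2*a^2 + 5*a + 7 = -2*a^2 + 5*a + 7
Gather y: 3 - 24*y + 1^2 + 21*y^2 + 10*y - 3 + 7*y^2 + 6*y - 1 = 28*y^2 - 8*y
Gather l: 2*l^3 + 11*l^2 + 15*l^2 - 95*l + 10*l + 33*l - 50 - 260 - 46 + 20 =2*l^3 + 26*l^2 - 52*l - 336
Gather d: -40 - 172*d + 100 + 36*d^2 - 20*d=36*d^2 - 192*d + 60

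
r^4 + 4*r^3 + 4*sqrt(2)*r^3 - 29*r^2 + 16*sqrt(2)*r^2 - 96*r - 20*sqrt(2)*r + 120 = (r - 1)*(r + 5)*(r - 2*sqrt(2))*(r + 6*sqrt(2))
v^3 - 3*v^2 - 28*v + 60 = (v - 6)*(v - 2)*(v + 5)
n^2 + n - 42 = (n - 6)*(n + 7)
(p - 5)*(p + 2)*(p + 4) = p^3 + p^2 - 22*p - 40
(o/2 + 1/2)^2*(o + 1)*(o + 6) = o^4/4 + 9*o^3/4 + 21*o^2/4 + 19*o/4 + 3/2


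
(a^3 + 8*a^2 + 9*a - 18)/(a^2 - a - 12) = (a^2 + 5*a - 6)/(a - 4)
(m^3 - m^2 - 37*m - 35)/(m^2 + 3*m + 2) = (m^2 - 2*m - 35)/(m + 2)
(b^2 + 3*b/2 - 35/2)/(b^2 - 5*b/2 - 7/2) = (b + 5)/(b + 1)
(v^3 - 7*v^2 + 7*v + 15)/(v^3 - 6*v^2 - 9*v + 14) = (v^3 - 7*v^2 + 7*v + 15)/(v^3 - 6*v^2 - 9*v + 14)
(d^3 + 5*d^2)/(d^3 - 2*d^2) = (d + 5)/(d - 2)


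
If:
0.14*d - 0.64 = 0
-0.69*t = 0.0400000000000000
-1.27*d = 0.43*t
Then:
No Solution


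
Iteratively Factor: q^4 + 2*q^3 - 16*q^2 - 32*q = (q)*(q^3 + 2*q^2 - 16*q - 32) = q*(q - 4)*(q^2 + 6*q + 8) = q*(q - 4)*(q + 2)*(q + 4)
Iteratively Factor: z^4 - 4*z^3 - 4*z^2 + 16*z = (z - 2)*(z^3 - 2*z^2 - 8*z) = (z - 2)*(z + 2)*(z^2 - 4*z) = (z - 4)*(z - 2)*(z + 2)*(z)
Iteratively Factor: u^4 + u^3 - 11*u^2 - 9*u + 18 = (u + 3)*(u^3 - 2*u^2 - 5*u + 6) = (u - 3)*(u + 3)*(u^2 + u - 2) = (u - 3)*(u - 1)*(u + 3)*(u + 2)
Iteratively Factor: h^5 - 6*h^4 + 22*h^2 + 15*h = (h - 3)*(h^4 - 3*h^3 - 9*h^2 - 5*h) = (h - 3)*(h + 1)*(h^3 - 4*h^2 - 5*h) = h*(h - 3)*(h + 1)*(h^2 - 4*h - 5) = h*(h - 3)*(h + 1)^2*(h - 5)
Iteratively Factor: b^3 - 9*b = (b - 3)*(b^2 + 3*b) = b*(b - 3)*(b + 3)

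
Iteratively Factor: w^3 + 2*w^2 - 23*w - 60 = (w - 5)*(w^2 + 7*w + 12) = (w - 5)*(w + 4)*(w + 3)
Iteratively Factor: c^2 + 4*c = (c)*(c + 4)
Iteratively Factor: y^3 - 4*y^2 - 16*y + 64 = (y - 4)*(y^2 - 16) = (y - 4)*(y + 4)*(y - 4)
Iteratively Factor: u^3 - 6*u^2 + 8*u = (u)*(u^2 - 6*u + 8) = u*(u - 2)*(u - 4)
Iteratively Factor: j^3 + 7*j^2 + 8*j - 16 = (j + 4)*(j^2 + 3*j - 4) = (j - 1)*(j + 4)*(j + 4)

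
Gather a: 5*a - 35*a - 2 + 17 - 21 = -30*a - 6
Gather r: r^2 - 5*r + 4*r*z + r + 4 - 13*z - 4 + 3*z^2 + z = r^2 + r*(4*z - 4) + 3*z^2 - 12*z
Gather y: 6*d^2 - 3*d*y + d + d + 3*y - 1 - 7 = 6*d^2 + 2*d + y*(3 - 3*d) - 8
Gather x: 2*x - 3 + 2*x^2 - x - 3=2*x^2 + x - 6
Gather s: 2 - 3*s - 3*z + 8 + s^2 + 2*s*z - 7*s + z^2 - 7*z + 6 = s^2 + s*(2*z - 10) + z^2 - 10*z + 16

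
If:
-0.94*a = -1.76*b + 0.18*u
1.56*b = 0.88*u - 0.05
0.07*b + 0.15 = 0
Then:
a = -3.30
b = -2.14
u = -3.74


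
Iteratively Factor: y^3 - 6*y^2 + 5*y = (y - 1)*(y^2 - 5*y) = y*(y - 1)*(y - 5)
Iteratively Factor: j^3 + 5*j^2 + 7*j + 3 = (j + 1)*(j^2 + 4*j + 3) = (j + 1)*(j + 3)*(j + 1)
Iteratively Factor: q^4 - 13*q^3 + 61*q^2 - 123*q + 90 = (q - 3)*(q^3 - 10*q^2 + 31*q - 30) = (q - 3)^2*(q^2 - 7*q + 10) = (q - 3)^2*(q - 2)*(q - 5)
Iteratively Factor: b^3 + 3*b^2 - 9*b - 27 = (b + 3)*(b^2 - 9) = (b + 3)^2*(b - 3)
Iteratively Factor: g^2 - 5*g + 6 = (g - 2)*(g - 3)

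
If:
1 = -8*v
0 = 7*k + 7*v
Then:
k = 1/8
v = -1/8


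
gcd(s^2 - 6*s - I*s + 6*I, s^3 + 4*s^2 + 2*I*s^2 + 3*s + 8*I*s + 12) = s - I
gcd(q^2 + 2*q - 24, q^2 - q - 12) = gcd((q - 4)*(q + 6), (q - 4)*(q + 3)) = q - 4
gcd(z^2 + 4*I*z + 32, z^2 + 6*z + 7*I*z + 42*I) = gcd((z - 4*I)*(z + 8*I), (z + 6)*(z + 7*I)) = 1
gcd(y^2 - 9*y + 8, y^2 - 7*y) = 1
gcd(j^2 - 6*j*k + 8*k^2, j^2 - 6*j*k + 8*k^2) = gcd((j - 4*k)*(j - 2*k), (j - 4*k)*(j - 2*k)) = j^2 - 6*j*k + 8*k^2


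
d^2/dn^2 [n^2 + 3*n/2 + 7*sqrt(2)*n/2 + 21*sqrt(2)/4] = 2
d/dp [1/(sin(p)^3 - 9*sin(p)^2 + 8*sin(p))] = (-3*cos(p) + 18/tan(p) - 8*cos(p)/sin(p)^2)/((sin(p) - 8)^2*(sin(p) - 1)^2)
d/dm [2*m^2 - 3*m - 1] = 4*m - 3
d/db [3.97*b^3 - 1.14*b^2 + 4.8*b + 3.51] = 11.91*b^2 - 2.28*b + 4.8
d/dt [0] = 0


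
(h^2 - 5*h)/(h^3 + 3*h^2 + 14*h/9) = 9*(h - 5)/(9*h^2 + 27*h + 14)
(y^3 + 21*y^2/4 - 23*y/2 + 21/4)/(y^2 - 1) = (4*y^2 + 25*y - 21)/(4*(y + 1))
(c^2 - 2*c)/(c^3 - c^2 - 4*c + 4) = c/(c^2 + c - 2)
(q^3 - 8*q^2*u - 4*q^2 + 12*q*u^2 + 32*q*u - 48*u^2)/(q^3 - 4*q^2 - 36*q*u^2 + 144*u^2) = (q - 2*u)/(q + 6*u)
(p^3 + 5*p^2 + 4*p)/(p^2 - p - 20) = p*(p + 1)/(p - 5)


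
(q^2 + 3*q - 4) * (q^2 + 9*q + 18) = q^4 + 12*q^3 + 41*q^2 + 18*q - 72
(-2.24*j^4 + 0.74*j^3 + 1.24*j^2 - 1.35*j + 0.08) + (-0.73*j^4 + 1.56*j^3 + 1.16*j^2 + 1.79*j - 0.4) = -2.97*j^4 + 2.3*j^3 + 2.4*j^2 + 0.44*j - 0.32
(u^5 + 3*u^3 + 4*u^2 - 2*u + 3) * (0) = 0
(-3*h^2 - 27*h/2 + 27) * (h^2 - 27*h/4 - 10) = -3*h^4 + 27*h^3/4 + 1185*h^2/8 - 189*h/4 - 270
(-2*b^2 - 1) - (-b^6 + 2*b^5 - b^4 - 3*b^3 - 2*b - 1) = b^6 - 2*b^5 + b^4 + 3*b^3 - 2*b^2 + 2*b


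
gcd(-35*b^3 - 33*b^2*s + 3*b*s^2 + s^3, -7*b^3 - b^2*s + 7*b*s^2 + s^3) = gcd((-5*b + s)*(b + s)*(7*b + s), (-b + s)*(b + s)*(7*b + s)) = 7*b^2 + 8*b*s + s^2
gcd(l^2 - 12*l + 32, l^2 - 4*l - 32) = l - 8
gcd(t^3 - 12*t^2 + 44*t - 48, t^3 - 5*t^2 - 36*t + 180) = t - 6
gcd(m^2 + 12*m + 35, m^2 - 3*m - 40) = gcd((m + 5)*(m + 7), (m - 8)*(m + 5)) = m + 5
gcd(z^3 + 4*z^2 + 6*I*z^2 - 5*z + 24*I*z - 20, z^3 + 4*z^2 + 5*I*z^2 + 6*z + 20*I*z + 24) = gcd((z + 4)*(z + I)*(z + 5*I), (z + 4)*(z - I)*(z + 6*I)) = z + 4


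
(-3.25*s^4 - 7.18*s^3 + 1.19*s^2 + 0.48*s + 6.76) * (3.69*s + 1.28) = -11.9925*s^5 - 30.6542*s^4 - 4.7993*s^3 + 3.2944*s^2 + 25.5588*s + 8.6528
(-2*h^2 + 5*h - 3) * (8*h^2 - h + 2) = -16*h^4 + 42*h^3 - 33*h^2 + 13*h - 6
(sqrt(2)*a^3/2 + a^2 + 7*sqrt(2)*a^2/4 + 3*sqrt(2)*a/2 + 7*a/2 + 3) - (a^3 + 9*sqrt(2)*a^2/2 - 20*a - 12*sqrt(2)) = -a^3 + sqrt(2)*a^3/2 - 11*sqrt(2)*a^2/4 + a^2 + 3*sqrt(2)*a/2 + 47*a/2 + 3 + 12*sqrt(2)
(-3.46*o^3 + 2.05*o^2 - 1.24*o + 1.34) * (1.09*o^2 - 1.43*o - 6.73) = -3.7714*o^5 + 7.1823*o^4 + 19.0027*o^3 - 10.5627*o^2 + 6.429*o - 9.0182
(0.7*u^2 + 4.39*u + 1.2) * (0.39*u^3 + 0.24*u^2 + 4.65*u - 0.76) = 0.273*u^5 + 1.8801*u^4 + 4.7766*u^3 + 20.1695*u^2 + 2.2436*u - 0.912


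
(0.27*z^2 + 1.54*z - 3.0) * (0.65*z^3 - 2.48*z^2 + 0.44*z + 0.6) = 0.1755*z^5 + 0.3314*z^4 - 5.6504*z^3 + 8.2796*z^2 - 0.396*z - 1.8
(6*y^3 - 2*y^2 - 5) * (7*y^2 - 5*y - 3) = 42*y^5 - 44*y^4 - 8*y^3 - 29*y^2 + 25*y + 15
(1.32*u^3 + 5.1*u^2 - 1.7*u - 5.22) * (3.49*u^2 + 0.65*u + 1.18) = 4.6068*u^5 + 18.657*u^4 - 1.0604*u^3 - 13.3048*u^2 - 5.399*u - 6.1596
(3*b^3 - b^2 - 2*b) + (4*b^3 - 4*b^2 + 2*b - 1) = 7*b^3 - 5*b^2 - 1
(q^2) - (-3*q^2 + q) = 4*q^2 - q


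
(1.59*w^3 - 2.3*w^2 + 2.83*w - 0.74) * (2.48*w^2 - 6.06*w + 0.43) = 3.9432*w^5 - 15.3394*w^4 + 21.6401*w^3 - 19.974*w^2 + 5.7013*w - 0.3182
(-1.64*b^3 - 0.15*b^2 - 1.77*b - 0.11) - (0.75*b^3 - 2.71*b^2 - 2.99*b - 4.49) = -2.39*b^3 + 2.56*b^2 + 1.22*b + 4.38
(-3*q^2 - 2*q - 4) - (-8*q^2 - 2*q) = 5*q^2 - 4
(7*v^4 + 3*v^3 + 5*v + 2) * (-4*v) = -28*v^5 - 12*v^4 - 20*v^2 - 8*v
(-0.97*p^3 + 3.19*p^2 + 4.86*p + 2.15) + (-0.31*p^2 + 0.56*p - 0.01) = -0.97*p^3 + 2.88*p^2 + 5.42*p + 2.14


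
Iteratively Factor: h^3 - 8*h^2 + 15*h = (h)*(h^2 - 8*h + 15) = h*(h - 3)*(h - 5)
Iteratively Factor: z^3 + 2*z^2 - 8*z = (z + 4)*(z^2 - 2*z) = z*(z + 4)*(z - 2)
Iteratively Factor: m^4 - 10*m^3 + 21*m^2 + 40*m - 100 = (m - 2)*(m^3 - 8*m^2 + 5*m + 50) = (m - 5)*(m - 2)*(m^2 - 3*m - 10) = (m - 5)^2*(m - 2)*(m + 2)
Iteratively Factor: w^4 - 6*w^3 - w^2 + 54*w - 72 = (w - 3)*(w^3 - 3*w^2 - 10*w + 24) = (w - 3)*(w - 2)*(w^2 - w - 12) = (w - 4)*(w - 3)*(w - 2)*(w + 3)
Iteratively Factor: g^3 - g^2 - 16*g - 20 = (g - 5)*(g^2 + 4*g + 4) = (g - 5)*(g + 2)*(g + 2)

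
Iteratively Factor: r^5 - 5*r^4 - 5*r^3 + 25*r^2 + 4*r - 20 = (r - 5)*(r^4 - 5*r^2 + 4) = (r - 5)*(r - 1)*(r^3 + r^2 - 4*r - 4) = (r - 5)*(r - 1)*(r + 1)*(r^2 - 4) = (r - 5)*(r - 2)*(r - 1)*(r + 1)*(r + 2)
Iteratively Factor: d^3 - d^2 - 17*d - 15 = (d - 5)*(d^2 + 4*d + 3) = (d - 5)*(d + 3)*(d + 1)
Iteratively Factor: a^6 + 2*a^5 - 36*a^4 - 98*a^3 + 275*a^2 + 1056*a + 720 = (a + 1)*(a^5 + a^4 - 37*a^3 - 61*a^2 + 336*a + 720) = (a - 5)*(a + 1)*(a^4 + 6*a^3 - 7*a^2 - 96*a - 144) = (a - 5)*(a + 1)*(a + 3)*(a^3 + 3*a^2 - 16*a - 48) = (a - 5)*(a + 1)*(a + 3)^2*(a^2 - 16) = (a - 5)*(a + 1)*(a + 3)^2*(a + 4)*(a - 4)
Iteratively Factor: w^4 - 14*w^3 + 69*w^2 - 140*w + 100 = (w - 2)*(w^3 - 12*w^2 + 45*w - 50) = (w - 2)^2*(w^2 - 10*w + 25) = (w - 5)*(w - 2)^2*(w - 5)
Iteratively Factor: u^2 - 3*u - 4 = (u + 1)*(u - 4)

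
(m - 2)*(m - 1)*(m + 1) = m^3 - 2*m^2 - m + 2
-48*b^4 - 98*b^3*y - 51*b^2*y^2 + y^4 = (-8*b + y)*(b + y)^2*(6*b + y)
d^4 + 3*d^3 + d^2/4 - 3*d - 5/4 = (d - 1)*(d + 1/2)*(d + 1)*(d + 5/2)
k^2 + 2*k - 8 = (k - 2)*(k + 4)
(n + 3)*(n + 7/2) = n^2 + 13*n/2 + 21/2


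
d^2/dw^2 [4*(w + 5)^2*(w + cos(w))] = 8*w - 4*(w + 5)^2*cos(w) - 16*(w + 5)*(sin(w) - 1) + 8*cos(w)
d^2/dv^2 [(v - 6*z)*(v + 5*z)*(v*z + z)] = 2*z*(3*v - z + 1)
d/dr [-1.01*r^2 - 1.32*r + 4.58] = -2.02*r - 1.32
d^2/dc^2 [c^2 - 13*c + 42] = 2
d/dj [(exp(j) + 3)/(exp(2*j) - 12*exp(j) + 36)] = (-exp(j) - 12)*exp(j)/(exp(3*j) - 18*exp(2*j) + 108*exp(j) - 216)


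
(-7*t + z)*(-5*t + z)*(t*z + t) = 35*t^3*z + 35*t^3 - 12*t^2*z^2 - 12*t^2*z + t*z^3 + t*z^2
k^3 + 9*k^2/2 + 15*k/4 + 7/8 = (k + 1/2)^2*(k + 7/2)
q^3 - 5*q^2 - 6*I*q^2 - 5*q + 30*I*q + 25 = (q - 5)*(q - 5*I)*(q - I)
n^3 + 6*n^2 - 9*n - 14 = (n - 2)*(n + 1)*(n + 7)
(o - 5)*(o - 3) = o^2 - 8*o + 15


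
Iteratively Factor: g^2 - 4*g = (g)*(g - 4)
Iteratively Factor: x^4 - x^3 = (x)*(x^3 - x^2) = x^2*(x^2 - x) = x^2*(x - 1)*(x)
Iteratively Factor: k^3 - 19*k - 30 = (k + 2)*(k^2 - 2*k - 15) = (k + 2)*(k + 3)*(k - 5)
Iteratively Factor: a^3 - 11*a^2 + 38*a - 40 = (a - 5)*(a^2 - 6*a + 8) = (a - 5)*(a - 2)*(a - 4)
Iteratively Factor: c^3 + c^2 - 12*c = (c)*(c^2 + c - 12) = c*(c + 4)*(c - 3)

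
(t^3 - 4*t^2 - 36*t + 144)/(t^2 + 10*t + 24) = (t^2 - 10*t + 24)/(t + 4)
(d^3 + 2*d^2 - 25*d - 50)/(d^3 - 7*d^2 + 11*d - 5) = (d^2 + 7*d + 10)/(d^2 - 2*d + 1)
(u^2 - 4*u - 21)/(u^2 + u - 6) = (u - 7)/(u - 2)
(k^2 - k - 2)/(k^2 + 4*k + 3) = (k - 2)/(k + 3)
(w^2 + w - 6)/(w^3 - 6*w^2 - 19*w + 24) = (w - 2)/(w^2 - 9*w + 8)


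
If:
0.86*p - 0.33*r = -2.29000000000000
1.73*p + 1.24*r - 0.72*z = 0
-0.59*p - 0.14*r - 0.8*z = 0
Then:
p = -1.63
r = 2.70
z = 0.73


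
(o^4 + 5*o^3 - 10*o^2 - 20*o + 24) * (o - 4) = o^5 + o^4 - 30*o^3 + 20*o^2 + 104*o - 96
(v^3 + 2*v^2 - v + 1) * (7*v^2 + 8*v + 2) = 7*v^5 + 22*v^4 + 11*v^3 + 3*v^2 + 6*v + 2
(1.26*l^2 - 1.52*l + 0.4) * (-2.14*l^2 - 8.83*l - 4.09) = -2.6964*l^4 - 7.873*l^3 + 7.4122*l^2 + 2.6848*l - 1.636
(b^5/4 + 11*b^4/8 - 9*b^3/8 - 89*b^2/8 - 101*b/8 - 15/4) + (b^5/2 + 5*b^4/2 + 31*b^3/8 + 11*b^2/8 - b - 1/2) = 3*b^5/4 + 31*b^4/8 + 11*b^3/4 - 39*b^2/4 - 109*b/8 - 17/4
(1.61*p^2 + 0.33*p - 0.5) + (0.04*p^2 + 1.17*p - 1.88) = 1.65*p^2 + 1.5*p - 2.38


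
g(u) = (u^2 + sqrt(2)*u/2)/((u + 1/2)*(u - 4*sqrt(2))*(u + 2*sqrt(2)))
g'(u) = (2*u + sqrt(2)/2)/((u + 1/2)*(u - 4*sqrt(2))*(u + 2*sqrt(2))) - (u^2 + sqrt(2)*u/2)/((u + 1/2)*(u - 4*sqrt(2))*(u + 2*sqrt(2))^2) - (u^2 + sqrt(2)*u/2)/((u + 1/2)*(u - 4*sqrt(2))^2*(u + 2*sqrt(2))) - (u^2 + sqrt(2)*u/2)/((u + 1/2)^2*(u - 4*sqrt(2))*(u + 2*sqrt(2)))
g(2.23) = -0.14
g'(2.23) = -0.07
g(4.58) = -0.60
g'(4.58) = -0.60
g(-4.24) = -0.29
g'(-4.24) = -0.16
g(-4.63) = -0.24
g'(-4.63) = -0.10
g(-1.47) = 0.12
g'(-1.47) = -0.19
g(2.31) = -0.14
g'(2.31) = -0.07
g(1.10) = -0.07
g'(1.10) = -0.06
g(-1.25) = 0.08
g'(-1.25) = -0.15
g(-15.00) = -0.06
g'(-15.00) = 0.00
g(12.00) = 0.13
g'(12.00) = -0.02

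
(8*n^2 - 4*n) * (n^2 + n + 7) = 8*n^4 + 4*n^3 + 52*n^2 - 28*n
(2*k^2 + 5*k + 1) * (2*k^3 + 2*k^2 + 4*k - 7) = 4*k^5 + 14*k^4 + 20*k^3 + 8*k^2 - 31*k - 7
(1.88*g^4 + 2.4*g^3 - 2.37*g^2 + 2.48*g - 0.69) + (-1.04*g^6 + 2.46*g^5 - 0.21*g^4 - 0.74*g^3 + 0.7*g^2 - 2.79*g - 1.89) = -1.04*g^6 + 2.46*g^5 + 1.67*g^4 + 1.66*g^3 - 1.67*g^2 - 0.31*g - 2.58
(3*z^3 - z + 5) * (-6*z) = -18*z^4 + 6*z^2 - 30*z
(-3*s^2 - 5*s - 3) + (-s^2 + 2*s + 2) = -4*s^2 - 3*s - 1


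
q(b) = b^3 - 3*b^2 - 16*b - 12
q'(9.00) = 173.00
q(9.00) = 330.00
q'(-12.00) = 488.00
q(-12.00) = -1980.00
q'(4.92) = 27.10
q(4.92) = -44.24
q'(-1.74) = 3.52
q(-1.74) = 1.49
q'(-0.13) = -15.17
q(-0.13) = -9.97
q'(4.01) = 8.18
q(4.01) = -59.92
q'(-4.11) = 59.34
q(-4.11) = -66.34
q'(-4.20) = 62.12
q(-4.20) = -71.81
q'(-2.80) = 24.32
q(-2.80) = -12.67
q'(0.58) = -18.47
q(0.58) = -22.09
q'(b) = 3*b^2 - 6*b - 16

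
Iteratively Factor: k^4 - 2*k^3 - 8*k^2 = (k)*(k^3 - 2*k^2 - 8*k) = k*(k + 2)*(k^2 - 4*k) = k*(k - 4)*(k + 2)*(k)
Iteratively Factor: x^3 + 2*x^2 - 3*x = (x)*(x^2 + 2*x - 3) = x*(x + 3)*(x - 1)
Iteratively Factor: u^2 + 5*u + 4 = (u + 4)*(u + 1)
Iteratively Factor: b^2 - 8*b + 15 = (b - 3)*(b - 5)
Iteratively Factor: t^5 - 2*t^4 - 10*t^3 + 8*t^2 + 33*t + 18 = (t + 1)*(t^4 - 3*t^3 - 7*t^2 + 15*t + 18) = (t - 3)*(t + 1)*(t^3 - 7*t - 6) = (t - 3)^2*(t + 1)*(t^2 + 3*t + 2) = (t - 3)^2*(t + 1)^2*(t + 2)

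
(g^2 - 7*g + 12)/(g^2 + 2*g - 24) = (g - 3)/(g + 6)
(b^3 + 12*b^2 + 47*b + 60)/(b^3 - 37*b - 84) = (b + 5)/(b - 7)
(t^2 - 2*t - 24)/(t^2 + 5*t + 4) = (t - 6)/(t + 1)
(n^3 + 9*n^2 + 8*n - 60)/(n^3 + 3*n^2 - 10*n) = (n + 6)/n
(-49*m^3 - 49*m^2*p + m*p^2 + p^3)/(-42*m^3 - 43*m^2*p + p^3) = (7*m + p)/(6*m + p)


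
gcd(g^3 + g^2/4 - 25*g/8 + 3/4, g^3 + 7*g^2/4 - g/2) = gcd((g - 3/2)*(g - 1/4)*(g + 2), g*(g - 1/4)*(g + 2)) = g^2 + 7*g/4 - 1/2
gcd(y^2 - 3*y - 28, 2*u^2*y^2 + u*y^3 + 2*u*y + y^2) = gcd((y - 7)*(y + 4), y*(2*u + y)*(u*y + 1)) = 1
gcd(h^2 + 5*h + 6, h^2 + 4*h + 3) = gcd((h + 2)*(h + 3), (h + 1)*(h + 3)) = h + 3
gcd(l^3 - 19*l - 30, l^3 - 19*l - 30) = l^3 - 19*l - 30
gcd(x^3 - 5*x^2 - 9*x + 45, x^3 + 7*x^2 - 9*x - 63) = x^2 - 9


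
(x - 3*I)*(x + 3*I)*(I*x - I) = I*x^3 - I*x^2 + 9*I*x - 9*I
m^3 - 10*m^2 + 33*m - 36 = (m - 4)*(m - 3)^2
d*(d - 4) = d^2 - 4*d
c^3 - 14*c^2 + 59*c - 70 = (c - 7)*(c - 5)*(c - 2)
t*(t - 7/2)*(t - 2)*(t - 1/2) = t^4 - 6*t^3 + 39*t^2/4 - 7*t/2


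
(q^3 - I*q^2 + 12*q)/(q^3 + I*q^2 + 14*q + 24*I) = q/(q + 2*I)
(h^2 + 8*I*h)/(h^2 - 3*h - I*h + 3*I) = h*(h + 8*I)/(h^2 - 3*h - I*h + 3*I)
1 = 1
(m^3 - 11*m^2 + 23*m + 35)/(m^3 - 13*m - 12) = (m^2 - 12*m + 35)/(m^2 - m - 12)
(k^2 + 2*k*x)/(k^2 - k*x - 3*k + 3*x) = k*(k + 2*x)/(k^2 - k*x - 3*k + 3*x)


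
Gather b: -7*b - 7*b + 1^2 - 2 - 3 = -14*b - 4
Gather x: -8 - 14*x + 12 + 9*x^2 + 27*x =9*x^2 + 13*x + 4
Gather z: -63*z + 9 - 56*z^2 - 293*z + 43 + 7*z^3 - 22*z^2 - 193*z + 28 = 7*z^3 - 78*z^2 - 549*z + 80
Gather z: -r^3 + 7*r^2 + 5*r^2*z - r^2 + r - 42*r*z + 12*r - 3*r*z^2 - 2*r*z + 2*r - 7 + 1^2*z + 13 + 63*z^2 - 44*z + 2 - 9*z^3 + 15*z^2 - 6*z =-r^3 + 6*r^2 + 15*r - 9*z^3 + z^2*(78 - 3*r) + z*(5*r^2 - 44*r - 49) + 8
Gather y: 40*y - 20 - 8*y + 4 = 32*y - 16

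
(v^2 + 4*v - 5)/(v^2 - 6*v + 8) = (v^2 + 4*v - 5)/(v^2 - 6*v + 8)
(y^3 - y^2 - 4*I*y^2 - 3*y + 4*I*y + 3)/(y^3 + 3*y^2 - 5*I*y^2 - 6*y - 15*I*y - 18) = (y^2 - y*(1 + I) + I)/(y^2 + y*(3 - 2*I) - 6*I)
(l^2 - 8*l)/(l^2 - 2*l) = (l - 8)/(l - 2)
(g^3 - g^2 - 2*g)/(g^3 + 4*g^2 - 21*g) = (g^2 - g - 2)/(g^2 + 4*g - 21)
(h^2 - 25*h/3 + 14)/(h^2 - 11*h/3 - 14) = (3*h - 7)/(3*h + 7)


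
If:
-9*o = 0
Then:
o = 0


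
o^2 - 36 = (o - 6)*(o + 6)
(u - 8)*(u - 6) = u^2 - 14*u + 48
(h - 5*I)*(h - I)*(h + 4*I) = h^3 - 2*I*h^2 + 19*h - 20*I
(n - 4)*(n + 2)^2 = n^3 - 12*n - 16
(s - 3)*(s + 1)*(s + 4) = s^3 + 2*s^2 - 11*s - 12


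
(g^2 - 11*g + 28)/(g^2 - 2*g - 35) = (g - 4)/(g + 5)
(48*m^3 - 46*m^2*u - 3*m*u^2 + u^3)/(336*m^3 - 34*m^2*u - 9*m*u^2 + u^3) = (-m + u)/(-7*m + u)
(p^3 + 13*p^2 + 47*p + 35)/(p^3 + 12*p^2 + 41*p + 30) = (p + 7)/(p + 6)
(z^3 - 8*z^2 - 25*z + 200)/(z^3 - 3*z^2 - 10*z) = (z^2 - 3*z - 40)/(z*(z + 2))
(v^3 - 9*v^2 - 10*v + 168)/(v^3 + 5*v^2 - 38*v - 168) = (v - 7)/(v + 7)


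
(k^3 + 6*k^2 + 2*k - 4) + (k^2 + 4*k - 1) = k^3 + 7*k^2 + 6*k - 5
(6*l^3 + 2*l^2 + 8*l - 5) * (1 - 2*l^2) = -12*l^5 - 4*l^4 - 10*l^3 + 12*l^2 + 8*l - 5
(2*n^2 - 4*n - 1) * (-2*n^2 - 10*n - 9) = -4*n^4 - 12*n^3 + 24*n^2 + 46*n + 9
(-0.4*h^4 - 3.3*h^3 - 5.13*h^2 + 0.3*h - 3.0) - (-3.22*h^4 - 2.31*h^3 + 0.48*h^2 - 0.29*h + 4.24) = 2.82*h^4 - 0.99*h^3 - 5.61*h^2 + 0.59*h - 7.24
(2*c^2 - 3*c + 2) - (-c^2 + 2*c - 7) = 3*c^2 - 5*c + 9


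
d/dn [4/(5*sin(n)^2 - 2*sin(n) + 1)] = 8*(1 - 5*sin(n))*cos(n)/(5*sin(n)^2 - 2*sin(n) + 1)^2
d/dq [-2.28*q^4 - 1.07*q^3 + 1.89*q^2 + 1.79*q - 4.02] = -9.12*q^3 - 3.21*q^2 + 3.78*q + 1.79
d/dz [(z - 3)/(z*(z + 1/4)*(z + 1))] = 4*(-8*z^3 + 31*z^2 + 30*z + 3)/(z^2*(16*z^4 + 40*z^3 + 33*z^2 + 10*z + 1))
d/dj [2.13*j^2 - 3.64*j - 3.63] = 4.26*j - 3.64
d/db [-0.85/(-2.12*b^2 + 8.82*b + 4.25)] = (7.497 - 3.604*b)/(-2.12*b^2 + 8.82*b + 4.25)^2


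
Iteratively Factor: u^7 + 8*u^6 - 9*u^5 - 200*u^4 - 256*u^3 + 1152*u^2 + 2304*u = (u + 4)*(u^6 + 4*u^5 - 25*u^4 - 100*u^3 + 144*u^2 + 576*u) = (u - 4)*(u + 4)*(u^5 + 8*u^4 + 7*u^3 - 72*u^2 - 144*u) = (u - 4)*(u - 3)*(u + 4)*(u^4 + 11*u^3 + 40*u^2 + 48*u) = (u - 4)*(u - 3)*(u + 3)*(u + 4)*(u^3 + 8*u^2 + 16*u) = (u - 4)*(u - 3)*(u + 3)*(u + 4)^2*(u^2 + 4*u) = (u - 4)*(u - 3)*(u + 3)*(u + 4)^3*(u)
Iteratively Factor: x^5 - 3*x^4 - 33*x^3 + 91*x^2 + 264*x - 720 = (x - 3)*(x^4 - 33*x^2 - 8*x + 240) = (x - 3)*(x + 4)*(x^3 - 4*x^2 - 17*x + 60) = (x - 3)^2*(x + 4)*(x^2 - x - 20) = (x - 3)^2*(x + 4)^2*(x - 5)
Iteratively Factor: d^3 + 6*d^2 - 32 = (d + 4)*(d^2 + 2*d - 8) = (d + 4)^2*(d - 2)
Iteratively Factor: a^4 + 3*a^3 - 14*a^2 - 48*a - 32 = (a - 4)*(a^3 + 7*a^2 + 14*a + 8) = (a - 4)*(a + 4)*(a^2 + 3*a + 2) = (a - 4)*(a + 1)*(a + 4)*(a + 2)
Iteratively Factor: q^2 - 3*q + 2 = (q - 2)*(q - 1)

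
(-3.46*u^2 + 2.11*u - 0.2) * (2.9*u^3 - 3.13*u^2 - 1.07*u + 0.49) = -10.034*u^5 + 16.9488*u^4 - 3.4821*u^3 - 3.3271*u^2 + 1.2479*u - 0.098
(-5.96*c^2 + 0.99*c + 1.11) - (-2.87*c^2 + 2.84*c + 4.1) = -3.09*c^2 - 1.85*c - 2.99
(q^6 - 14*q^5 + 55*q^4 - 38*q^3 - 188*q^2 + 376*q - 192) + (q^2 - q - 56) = q^6 - 14*q^5 + 55*q^4 - 38*q^3 - 187*q^2 + 375*q - 248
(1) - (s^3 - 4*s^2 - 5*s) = -s^3 + 4*s^2 + 5*s + 1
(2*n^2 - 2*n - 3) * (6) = 12*n^2 - 12*n - 18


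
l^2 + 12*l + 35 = (l + 5)*(l + 7)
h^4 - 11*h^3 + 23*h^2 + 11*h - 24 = (h - 8)*(h - 3)*(h - 1)*(h + 1)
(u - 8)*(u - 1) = u^2 - 9*u + 8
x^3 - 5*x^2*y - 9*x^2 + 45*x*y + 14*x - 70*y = (x - 7)*(x - 2)*(x - 5*y)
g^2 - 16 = (g - 4)*(g + 4)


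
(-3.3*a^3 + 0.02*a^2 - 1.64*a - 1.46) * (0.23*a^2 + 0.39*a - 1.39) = -0.759*a^5 - 1.2824*a^4 + 4.2176*a^3 - 1.0032*a^2 + 1.7102*a + 2.0294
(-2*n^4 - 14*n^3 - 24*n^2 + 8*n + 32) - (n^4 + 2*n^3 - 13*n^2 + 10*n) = -3*n^4 - 16*n^3 - 11*n^2 - 2*n + 32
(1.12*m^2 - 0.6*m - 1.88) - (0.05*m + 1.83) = 1.12*m^2 - 0.65*m - 3.71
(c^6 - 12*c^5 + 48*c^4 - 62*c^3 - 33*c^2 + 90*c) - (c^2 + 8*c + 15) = c^6 - 12*c^5 + 48*c^4 - 62*c^3 - 34*c^2 + 82*c - 15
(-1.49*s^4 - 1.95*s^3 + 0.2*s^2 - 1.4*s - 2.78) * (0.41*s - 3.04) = -0.6109*s^5 + 3.7301*s^4 + 6.01*s^3 - 1.182*s^2 + 3.1162*s + 8.4512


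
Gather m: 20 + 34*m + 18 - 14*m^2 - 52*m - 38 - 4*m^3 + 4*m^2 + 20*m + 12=-4*m^3 - 10*m^2 + 2*m + 12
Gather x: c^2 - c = c^2 - c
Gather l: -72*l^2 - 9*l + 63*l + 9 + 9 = -72*l^2 + 54*l + 18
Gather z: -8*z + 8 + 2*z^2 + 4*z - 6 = 2*z^2 - 4*z + 2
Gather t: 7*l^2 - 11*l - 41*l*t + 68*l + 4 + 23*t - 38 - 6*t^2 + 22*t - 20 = 7*l^2 + 57*l - 6*t^2 + t*(45 - 41*l) - 54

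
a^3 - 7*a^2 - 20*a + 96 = (a - 8)*(a - 3)*(a + 4)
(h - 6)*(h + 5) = h^2 - h - 30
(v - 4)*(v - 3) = v^2 - 7*v + 12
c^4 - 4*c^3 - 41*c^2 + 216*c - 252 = (c - 6)*(c - 3)*(c - 2)*(c + 7)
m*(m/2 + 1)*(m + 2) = m^3/2 + 2*m^2 + 2*m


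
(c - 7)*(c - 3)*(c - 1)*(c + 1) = c^4 - 10*c^3 + 20*c^2 + 10*c - 21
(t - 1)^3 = t^3 - 3*t^2 + 3*t - 1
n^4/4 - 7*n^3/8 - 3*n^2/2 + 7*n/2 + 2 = (n/4 + 1/2)*(n - 4)*(n - 2)*(n + 1/2)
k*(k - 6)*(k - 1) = k^3 - 7*k^2 + 6*k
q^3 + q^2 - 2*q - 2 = (q + 1)*(q - sqrt(2))*(q + sqrt(2))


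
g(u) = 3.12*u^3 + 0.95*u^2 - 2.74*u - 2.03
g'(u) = 9.36*u^2 + 1.9*u - 2.74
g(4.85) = 362.97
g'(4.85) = 226.65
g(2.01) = 21.64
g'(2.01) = 38.89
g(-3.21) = -86.64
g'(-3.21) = 87.61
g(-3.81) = -150.36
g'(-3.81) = 125.89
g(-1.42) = -5.16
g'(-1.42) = 13.44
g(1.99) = 20.87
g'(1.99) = 38.11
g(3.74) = 164.23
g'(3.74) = 135.29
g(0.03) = -2.11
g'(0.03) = -2.67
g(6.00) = 689.65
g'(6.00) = 345.62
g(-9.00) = -2174.90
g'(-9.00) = 738.32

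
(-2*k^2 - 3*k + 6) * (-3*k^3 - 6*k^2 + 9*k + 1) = 6*k^5 + 21*k^4 - 18*k^3 - 65*k^2 + 51*k + 6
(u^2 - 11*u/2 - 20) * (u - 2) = u^3 - 15*u^2/2 - 9*u + 40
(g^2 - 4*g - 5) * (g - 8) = g^3 - 12*g^2 + 27*g + 40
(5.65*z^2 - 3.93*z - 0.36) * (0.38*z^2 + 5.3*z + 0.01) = 2.147*z^4 + 28.4516*z^3 - 20.9093*z^2 - 1.9473*z - 0.0036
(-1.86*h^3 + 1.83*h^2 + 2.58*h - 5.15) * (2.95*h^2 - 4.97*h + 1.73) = -5.487*h^5 + 14.6427*h^4 - 4.7019*h^3 - 24.8492*h^2 + 30.0589*h - 8.9095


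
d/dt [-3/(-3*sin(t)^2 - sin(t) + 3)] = -3*(6*sin(t) + 1)*cos(t)/(sin(t) - 3*cos(t)^2)^2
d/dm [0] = 0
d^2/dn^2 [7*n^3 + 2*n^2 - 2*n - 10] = 42*n + 4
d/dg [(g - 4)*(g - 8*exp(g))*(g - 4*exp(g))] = -12*g^2*exp(g) + 3*g^2 + 64*g*exp(2*g) + 24*g*exp(g) - 8*g - 224*exp(2*g) + 48*exp(g)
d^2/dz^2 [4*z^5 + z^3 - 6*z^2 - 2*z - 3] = 80*z^3 + 6*z - 12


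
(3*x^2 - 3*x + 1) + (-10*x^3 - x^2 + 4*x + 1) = -10*x^3 + 2*x^2 + x + 2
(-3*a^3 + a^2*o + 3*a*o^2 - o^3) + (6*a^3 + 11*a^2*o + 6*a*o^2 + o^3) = 3*a^3 + 12*a^2*o + 9*a*o^2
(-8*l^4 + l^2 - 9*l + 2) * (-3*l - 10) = 24*l^5 + 80*l^4 - 3*l^3 + 17*l^2 + 84*l - 20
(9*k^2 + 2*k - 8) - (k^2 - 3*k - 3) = 8*k^2 + 5*k - 5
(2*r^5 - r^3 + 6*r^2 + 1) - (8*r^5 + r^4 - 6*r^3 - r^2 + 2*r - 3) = -6*r^5 - r^4 + 5*r^3 + 7*r^2 - 2*r + 4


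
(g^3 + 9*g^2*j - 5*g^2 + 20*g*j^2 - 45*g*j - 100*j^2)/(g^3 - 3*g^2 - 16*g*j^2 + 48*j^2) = (g^2 + 5*g*j - 5*g - 25*j)/(g^2 - 4*g*j - 3*g + 12*j)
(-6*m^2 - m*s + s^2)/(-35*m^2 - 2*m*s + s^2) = (6*m^2 + m*s - s^2)/(35*m^2 + 2*m*s - s^2)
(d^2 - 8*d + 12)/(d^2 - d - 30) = (d - 2)/(d + 5)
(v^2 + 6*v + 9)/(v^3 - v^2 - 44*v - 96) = (v + 3)/(v^2 - 4*v - 32)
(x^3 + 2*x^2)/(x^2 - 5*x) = x*(x + 2)/(x - 5)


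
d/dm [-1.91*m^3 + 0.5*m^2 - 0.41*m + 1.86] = -5.73*m^2 + 1.0*m - 0.41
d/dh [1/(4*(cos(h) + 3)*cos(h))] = (2*cos(h) + 3)*sin(h)/(4*(cos(h) + 3)^2*cos(h)^2)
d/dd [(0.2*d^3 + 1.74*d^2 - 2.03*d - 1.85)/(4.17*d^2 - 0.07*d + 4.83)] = (0.834*d^4 - 0.0280000000000005*d^3 + 11.2413*d^2 + 32.2374*d - 9.9344)/(17.3889*d^4 - 0.5838*d^3 + 40.2871*d^2 - 0.6762*d + 23.3289)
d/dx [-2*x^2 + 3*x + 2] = 3 - 4*x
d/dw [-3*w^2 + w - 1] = 1 - 6*w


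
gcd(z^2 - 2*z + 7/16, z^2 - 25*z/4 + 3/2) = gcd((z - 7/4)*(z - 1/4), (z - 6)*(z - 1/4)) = z - 1/4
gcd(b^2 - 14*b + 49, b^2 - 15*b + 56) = b - 7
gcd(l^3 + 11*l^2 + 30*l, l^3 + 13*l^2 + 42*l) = l^2 + 6*l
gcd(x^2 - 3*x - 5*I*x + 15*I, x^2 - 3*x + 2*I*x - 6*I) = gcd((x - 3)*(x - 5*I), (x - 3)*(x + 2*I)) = x - 3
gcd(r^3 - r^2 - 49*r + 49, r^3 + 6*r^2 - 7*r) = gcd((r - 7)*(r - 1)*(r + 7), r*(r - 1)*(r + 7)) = r^2 + 6*r - 7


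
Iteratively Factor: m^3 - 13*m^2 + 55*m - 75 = (m - 5)*(m^2 - 8*m + 15) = (m - 5)^2*(m - 3)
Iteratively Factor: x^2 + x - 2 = (x + 2)*(x - 1)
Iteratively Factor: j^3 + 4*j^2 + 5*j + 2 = (j + 1)*(j^2 + 3*j + 2) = (j + 1)^2*(j + 2)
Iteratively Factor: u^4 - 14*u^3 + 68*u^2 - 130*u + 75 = (u - 3)*(u^3 - 11*u^2 + 35*u - 25) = (u - 5)*(u - 3)*(u^2 - 6*u + 5) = (u - 5)^2*(u - 3)*(u - 1)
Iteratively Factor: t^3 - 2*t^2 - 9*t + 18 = (t - 2)*(t^2 - 9) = (t - 3)*(t - 2)*(t + 3)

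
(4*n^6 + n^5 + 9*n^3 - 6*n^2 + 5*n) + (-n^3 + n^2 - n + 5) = 4*n^6 + n^5 + 8*n^3 - 5*n^2 + 4*n + 5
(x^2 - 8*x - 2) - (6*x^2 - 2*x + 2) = -5*x^2 - 6*x - 4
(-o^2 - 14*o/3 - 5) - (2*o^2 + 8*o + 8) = -3*o^2 - 38*o/3 - 13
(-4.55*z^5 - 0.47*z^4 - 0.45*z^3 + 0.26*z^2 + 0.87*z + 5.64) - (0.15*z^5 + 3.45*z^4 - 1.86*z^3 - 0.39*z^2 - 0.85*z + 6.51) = -4.7*z^5 - 3.92*z^4 + 1.41*z^3 + 0.65*z^2 + 1.72*z - 0.87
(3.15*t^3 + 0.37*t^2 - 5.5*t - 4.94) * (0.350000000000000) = 1.1025*t^3 + 0.1295*t^2 - 1.925*t - 1.729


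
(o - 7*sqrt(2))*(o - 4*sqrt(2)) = o^2 - 11*sqrt(2)*o + 56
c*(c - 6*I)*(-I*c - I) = -I*c^3 - 6*c^2 - I*c^2 - 6*c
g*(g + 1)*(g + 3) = g^3 + 4*g^2 + 3*g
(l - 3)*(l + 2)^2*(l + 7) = l^4 + 8*l^3 - l^2 - 68*l - 84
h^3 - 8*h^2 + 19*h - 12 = (h - 4)*(h - 3)*(h - 1)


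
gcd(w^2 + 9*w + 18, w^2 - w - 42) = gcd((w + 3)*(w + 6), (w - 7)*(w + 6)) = w + 6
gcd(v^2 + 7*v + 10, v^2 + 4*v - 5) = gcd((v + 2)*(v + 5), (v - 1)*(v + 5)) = v + 5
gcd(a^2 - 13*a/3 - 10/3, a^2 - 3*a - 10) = a - 5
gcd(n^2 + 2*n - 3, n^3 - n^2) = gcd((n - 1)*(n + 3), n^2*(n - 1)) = n - 1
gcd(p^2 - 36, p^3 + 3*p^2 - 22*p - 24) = p + 6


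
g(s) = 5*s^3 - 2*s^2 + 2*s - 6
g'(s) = 15*s^2 - 4*s + 2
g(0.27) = -5.51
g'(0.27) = 2.01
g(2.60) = 73.56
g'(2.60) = 93.00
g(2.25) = 45.33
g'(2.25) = 68.94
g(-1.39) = -26.07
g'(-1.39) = 36.54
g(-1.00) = -15.00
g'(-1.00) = 21.00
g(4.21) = 340.06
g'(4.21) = 251.02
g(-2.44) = -95.42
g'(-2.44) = 101.06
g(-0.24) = -6.66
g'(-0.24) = 3.82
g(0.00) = -6.00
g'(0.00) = 2.00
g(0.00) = -6.00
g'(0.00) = 2.00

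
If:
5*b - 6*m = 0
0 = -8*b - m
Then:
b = 0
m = 0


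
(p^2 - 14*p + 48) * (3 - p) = -p^3 + 17*p^2 - 90*p + 144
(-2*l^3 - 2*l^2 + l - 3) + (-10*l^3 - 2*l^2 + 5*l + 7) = -12*l^3 - 4*l^2 + 6*l + 4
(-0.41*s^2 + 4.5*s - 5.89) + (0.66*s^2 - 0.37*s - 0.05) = 0.25*s^2 + 4.13*s - 5.94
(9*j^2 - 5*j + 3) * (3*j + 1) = 27*j^3 - 6*j^2 + 4*j + 3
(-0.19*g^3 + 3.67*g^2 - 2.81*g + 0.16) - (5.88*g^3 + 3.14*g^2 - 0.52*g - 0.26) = -6.07*g^3 + 0.53*g^2 - 2.29*g + 0.42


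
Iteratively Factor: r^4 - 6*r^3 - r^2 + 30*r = (r)*(r^3 - 6*r^2 - r + 30) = r*(r + 2)*(r^2 - 8*r + 15) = r*(r - 5)*(r + 2)*(r - 3)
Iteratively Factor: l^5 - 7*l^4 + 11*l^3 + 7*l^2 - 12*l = (l - 1)*(l^4 - 6*l^3 + 5*l^2 + 12*l) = (l - 1)*(l + 1)*(l^3 - 7*l^2 + 12*l) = (l - 4)*(l - 1)*(l + 1)*(l^2 - 3*l) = l*(l - 4)*(l - 1)*(l + 1)*(l - 3)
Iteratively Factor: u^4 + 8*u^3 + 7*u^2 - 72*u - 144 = (u + 3)*(u^3 + 5*u^2 - 8*u - 48) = (u + 3)*(u + 4)*(u^2 + u - 12) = (u - 3)*(u + 3)*(u + 4)*(u + 4)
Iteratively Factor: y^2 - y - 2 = (y + 1)*(y - 2)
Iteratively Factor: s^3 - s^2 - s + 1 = (s + 1)*(s^2 - 2*s + 1) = (s - 1)*(s + 1)*(s - 1)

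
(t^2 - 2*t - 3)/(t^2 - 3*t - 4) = (t - 3)/(t - 4)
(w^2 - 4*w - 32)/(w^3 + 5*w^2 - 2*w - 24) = (w - 8)/(w^2 + w - 6)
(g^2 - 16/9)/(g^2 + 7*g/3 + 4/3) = (g - 4/3)/(g + 1)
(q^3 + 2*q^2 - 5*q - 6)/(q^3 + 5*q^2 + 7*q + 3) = (q - 2)/(q + 1)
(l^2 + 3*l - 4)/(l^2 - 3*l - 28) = (l - 1)/(l - 7)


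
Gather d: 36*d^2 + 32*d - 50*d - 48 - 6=36*d^2 - 18*d - 54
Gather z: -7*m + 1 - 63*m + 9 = 10 - 70*m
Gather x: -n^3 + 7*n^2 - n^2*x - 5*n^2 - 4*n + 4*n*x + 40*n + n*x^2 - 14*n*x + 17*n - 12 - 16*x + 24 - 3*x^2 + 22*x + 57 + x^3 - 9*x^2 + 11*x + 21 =-n^3 + 2*n^2 + 53*n + x^3 + x^2*(n - 12) + x*(-n^2 - 10*n + 17) + 90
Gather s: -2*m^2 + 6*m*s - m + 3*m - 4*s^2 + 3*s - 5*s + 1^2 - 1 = -2*m^2 + 2*m - 4*s^2 + s*(6*m - 2)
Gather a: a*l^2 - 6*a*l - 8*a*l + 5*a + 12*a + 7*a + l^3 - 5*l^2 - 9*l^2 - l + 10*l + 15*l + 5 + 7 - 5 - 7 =a*(l^2 - 14*l + 24) + l^3 - 14*l^2 + 24*l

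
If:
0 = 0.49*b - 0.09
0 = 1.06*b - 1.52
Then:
No Solution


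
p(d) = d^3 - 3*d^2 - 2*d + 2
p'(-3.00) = 43.00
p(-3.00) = -46.00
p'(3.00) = 7.00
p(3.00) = -4.00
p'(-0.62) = 2.87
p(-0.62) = 1.85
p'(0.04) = -2.24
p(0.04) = 1.92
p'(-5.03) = 104.08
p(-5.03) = -191.11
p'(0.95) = -4.99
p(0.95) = -1.75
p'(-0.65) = 3.17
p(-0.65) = 1.76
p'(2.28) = -0.08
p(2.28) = -6.30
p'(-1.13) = 8.61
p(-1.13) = -1.01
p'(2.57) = 2.39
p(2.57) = -5.98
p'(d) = 3*d^2 - 6*d - 2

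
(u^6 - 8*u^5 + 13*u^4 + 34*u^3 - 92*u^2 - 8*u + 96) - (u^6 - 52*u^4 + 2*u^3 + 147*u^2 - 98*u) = -8*u^5 + 65*u^4 + 32*u^3 - 239*u^2 + 90*u + 96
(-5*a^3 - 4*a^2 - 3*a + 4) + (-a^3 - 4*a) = -6*a^3 - 4*a^2 - 7*a + 4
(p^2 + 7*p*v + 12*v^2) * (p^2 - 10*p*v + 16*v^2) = p^4 - 3*p^3*v - 42*p^2*v^2 - 8*p*v^3 + 192*v^4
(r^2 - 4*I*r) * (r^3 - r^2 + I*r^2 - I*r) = r^5 - r^4 - 3*I*r^4 + 4*r^3 + 3*I*r^3 - 4*r^2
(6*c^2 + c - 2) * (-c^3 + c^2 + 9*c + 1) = -6*c^5 + 5*c^4 + 57*c^3 + 13*c^2 - 17*c - 2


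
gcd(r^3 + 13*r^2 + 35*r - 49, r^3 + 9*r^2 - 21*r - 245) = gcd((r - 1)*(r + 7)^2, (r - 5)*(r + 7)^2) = r^2 + 14*r + 49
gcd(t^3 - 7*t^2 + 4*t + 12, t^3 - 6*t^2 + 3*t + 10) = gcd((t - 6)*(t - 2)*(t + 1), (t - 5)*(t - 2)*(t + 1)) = t^2 - t - 2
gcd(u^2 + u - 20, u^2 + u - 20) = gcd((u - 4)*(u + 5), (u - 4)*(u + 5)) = u^2 + u - 20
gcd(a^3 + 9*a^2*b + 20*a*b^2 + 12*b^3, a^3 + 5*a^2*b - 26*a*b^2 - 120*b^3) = a + 6*b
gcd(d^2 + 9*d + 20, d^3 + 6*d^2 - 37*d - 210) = d + 5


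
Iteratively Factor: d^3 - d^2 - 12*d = (d + 3)*(d^2 - 4*d) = d*(d + 3)*(d - 4)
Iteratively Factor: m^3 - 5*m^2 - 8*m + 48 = (m + 3)*(m^2 - 8*m + 16) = (m - 4)*(m + 3)*(m - 4)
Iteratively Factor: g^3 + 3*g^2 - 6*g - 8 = (g + 1)*(g^2 + 2*g - 8) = (g - 2)*(g + 1)*(g + 4)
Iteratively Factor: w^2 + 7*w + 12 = (w + 4)*(w + 3)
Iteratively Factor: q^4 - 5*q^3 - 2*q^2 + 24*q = (q)*(q^3 - 5*q^2 - 2*q + 24) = q*(q - 3)*(q^2 - 2*q - 8) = q*(q - 4)*(q - 3)*(q + 2)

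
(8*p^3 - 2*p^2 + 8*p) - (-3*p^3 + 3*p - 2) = 11*p^3 - 2*p^2 + 5*p + 2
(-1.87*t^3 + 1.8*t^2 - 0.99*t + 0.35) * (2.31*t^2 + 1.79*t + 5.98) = -4.3197*t^5 + 0.8107*t^4 - 10.2475*t^3 + 9.8004*t^2 - 5.2937*t + 2.093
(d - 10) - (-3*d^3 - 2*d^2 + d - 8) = 3*d^3 + 2*d^2 - 2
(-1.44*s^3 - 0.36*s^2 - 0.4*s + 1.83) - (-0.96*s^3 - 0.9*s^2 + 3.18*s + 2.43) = -0.48*s^3 + 0.54*s^2 - 3.58*s - 0.6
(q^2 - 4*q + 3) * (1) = q^2 - 4*q + 3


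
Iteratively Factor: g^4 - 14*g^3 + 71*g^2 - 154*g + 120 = (g - 5)*(g^3 - 9*g^2 + 26*g - 24) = (g - 5)*(g - 3)*(g^2 - 6*g + 8) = (g - 5)*(g - 3)*(g - 2)*(g - 4)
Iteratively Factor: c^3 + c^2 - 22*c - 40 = (c - 5)*(c^2 + 6*c + 8) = (c - 5)*(c + 2)*(c + 4)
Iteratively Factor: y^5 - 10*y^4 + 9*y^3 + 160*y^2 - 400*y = (y)*(y^4 - 10*y^3 + 9*y^2 + 160*y - 400) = y*(y - 5)*(y^3 - 5*y^2 - 16*y + 80) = y*(y - 5)*(y - 4)*(y^2 - y - 20) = y*(y - 5)^2*(y - 4)*(y + 4)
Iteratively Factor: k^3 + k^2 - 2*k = (k)*(k^2 + k - 2) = k*(k - 1)*(k + 2)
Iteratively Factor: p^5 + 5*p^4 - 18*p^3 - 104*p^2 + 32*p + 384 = (p - 4)*(p^4 + 9*p^3 + 18*p^2 - 32*p - 96) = (p - 4)*(p + 4)*(p^3 + 5*p^2 - 2*p - 24) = (p - 4)*(p - 2)*(p + 4)*(p^2 + 7*p + 12) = (p - 4)*(p - 2)*(p + 3)*(p + 4)*(p + 4)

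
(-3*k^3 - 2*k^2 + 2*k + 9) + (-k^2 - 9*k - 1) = -3*k^3 - 3*k^2 - 7*k + 8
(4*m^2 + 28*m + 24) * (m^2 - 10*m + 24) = 4*m^4 - 12*m^3 - 160*m^2 + 432*m + 576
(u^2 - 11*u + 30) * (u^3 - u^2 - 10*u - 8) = u^5 - 12*u^4 + 31*u^3 + 72*u^2 - 212*u - 240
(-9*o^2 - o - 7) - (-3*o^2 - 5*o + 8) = -6*o^2 + 4*o - 15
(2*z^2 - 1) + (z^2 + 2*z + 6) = 3*z^2 + 2*z + 5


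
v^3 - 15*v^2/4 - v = v*(v - 4)*(v + 1/4)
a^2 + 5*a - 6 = (a - 1)*(a + 6)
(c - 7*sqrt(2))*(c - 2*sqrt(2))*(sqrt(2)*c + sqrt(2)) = sqrt(2)*c^3 - 18*c^2 + sqrt(2)*c^2 - 18*c + 28*sqrt(2)*c + 28*sqrt(2)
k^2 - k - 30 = (k - 6)*(k + 5)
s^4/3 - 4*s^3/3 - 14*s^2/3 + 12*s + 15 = (s/3 + 1)*(s - 5)*(s - 3)*(s + 1)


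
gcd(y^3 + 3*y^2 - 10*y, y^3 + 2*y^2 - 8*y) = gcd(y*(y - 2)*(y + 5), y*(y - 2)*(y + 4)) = y^2 - 2*y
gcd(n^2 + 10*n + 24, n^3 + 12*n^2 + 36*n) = n + 6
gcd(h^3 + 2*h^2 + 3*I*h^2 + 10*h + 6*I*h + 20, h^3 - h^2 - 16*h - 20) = h + 2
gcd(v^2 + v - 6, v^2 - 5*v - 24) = v + 3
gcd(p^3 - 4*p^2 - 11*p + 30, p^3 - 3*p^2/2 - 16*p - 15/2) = p^2 - 2*p - 15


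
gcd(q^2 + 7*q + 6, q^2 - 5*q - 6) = q + 1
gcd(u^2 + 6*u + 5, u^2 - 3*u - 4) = u + 1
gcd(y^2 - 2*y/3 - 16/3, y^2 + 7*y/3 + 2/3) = y + 2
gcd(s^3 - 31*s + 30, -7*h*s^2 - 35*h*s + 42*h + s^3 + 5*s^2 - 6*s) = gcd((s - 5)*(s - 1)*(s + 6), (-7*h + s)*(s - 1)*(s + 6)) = s^2 + 5*s - 6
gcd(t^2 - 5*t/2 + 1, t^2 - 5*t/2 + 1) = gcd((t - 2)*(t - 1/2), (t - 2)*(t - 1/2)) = t^2 - 5*t/2 + 1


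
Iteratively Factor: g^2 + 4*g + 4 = (g + 2)*(g + 2)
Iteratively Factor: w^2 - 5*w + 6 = (w - 2)*(w - 3)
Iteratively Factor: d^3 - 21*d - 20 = (d + 4)*(d^2 - 4*d - 5) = (d + 1)*(d + 4)*(d - 5)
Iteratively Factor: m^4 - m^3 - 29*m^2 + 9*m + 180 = (m - 5)*(m^3 + 4*m^2 - 9*m - 36) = (m - 5)*(m + 3)*(m^2 + m - 12) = (m - 5)*(m + 3)*(m + 4)*(m - 3)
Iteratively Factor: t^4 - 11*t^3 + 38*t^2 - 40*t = (t - 5)*(t^3 - 6*t^2 + 8*t) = t*(t - 5)*(t^2 - 6*t + 8) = t*(t - 5)*(t - 2)*(t - 4)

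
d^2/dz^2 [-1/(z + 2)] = -2/(z + 2)^3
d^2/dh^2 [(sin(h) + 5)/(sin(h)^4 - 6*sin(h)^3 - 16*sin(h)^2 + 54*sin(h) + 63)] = (-9*sin(h)^8 - 5*sin(h)^7 + 595*sin(h)^6 - 1053*sin(h)^5 - 4903*sin(h)^4 + 3257*sin(h)^3 - 4695*sin(h)^2 - 27927*sin(h) + 32436)/((sin(h) - 7)^3*(sin(h) - 3)^3*(sin(h) + 1)^2*(sin(h) + 3)^3)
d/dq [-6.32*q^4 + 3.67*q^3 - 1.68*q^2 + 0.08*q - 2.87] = -25.28*q^3 + 11.01*q^2 - 3.36*q + 0.08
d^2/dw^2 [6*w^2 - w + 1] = 12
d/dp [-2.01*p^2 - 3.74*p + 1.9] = -4.02*p - 3.74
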